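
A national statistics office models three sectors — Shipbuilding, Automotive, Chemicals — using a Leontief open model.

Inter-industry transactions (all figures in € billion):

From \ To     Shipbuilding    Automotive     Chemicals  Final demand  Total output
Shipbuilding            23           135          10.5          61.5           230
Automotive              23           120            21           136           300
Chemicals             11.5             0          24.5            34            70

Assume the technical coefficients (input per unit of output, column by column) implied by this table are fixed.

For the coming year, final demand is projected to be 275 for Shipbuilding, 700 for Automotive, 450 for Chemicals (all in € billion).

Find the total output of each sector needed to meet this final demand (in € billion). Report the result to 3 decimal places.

x_S = 1330.918, x_A = 1785.829, x_C = 794.686

Technical coefficients a_ij = z_ij / X_j:
  a_SS = 23/230 = 0.10, a_AS = 23/230 = 0.10, a_CS = 11.5/230 = 0.05
  a_SA = 135/300 = 0.45, a_AA = 120/300 = 0.40, a_CA = 0/300 = 0.00
  a_SC = 10.5/70 = 0.15, a_AC = 21/70 = 0.30, a_CC = 24.5/70 = 0.35
I − A =
  [   0.90    -0.45    -0.15]
  [  -0.10     0.60    -0.30]
  [  -0.05     0.00     0.65]
Cofactors of I−A, C_ij = (−1)^(i+j)·(minor ij) (rows/columns in the sector order above):
  C_11 = (0.60)(0.65) − (-0.30)(0.00) = 0.3900
  C_12 = −[(-0.10)(0.65) − (-0.30)(-0.05)] = 0.0800
  C_13 = (-0.10)(0.00) − (0.60)(-0.05) = 0.0300
  C_21 = −[(-0.45)(0.65) − (-0.15)(0.00)] = 0.2925
  C_22 = (0.90)(0.65) − (-0.15)(-0.05) = 0.5775
  C_23 = −[(0.90)(0.00) − (-0.45)(-0.05)] = 0.0225
  C_31 = (-0.45)(-0.30) − (-0.15)(0.60) = 0.2250
  C_32 = −[(0.90)(-0.30) − (-0.15)(-0.10)] = 0.2850
  C_33 = (0.90)(0.60) − (-0.45)(-0.10) = 0.4950
det(I−A) = Σ_j (I−A)_1j·C_1j = (0.90)(0.3900) + (-0.45)(0.0800) + (-0.15)(0.0300) = 0.3105
adj(I−A) = Cᵀ =
  [ 0.3900   0.2925   0.2250]
  [ 0.0800   0.5775   0.2850]
  [ 0.0300   0.0225   0.4950]
(I − A)⁻¹ = adj(I−A) / det(I−A) ≈
  [   1.2560     0.9420     0.7246]
  [   0.2576     1.8599     0.9179]
  [   0.0966     0.0725     1.5942]
x = (I − A)⁻¹ d = adj(I−A)·d / det(I−A), with det(I−A) = 0.3105:
  x_S = (0.3900·275 + 0.2925·700 + 0.2250·450) / 0.3105 = 413.25 / 0.3105 ≈ 1330.918
  x_A = (0.0800·275 + 0.5775·700 + 0.2850·450) / 0.3105 = 554.50 / 0.3105 ≈ 1785.829
  x_C = (0.0300·275 + 0.0225·700 + 0.4950·450) / 0.3105 = 246.75 / 0.3105 ≈ 794.686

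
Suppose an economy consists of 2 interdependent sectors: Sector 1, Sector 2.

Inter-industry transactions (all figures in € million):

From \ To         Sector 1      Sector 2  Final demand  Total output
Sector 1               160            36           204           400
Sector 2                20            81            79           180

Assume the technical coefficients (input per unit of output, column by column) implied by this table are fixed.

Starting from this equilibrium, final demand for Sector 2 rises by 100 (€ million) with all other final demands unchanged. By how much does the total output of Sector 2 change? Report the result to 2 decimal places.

Δx_2 = 187.50

Technical coefficients a_ij = z_ij / X_j:
  a_11 = 160/400 = 0.40, a_21 = 20/400 = 0.05
  a_12 = 36/180 = 0.20, a_22 = 81/180 = 0.45
I − A =
  [   0.60    -0.20]
  [  -0.05     0.55]
det(I−A) = (0.60)(0.55) − (-0.20)(-0.05) = 0.3200
adj(I−A) = [[0.55, 0.20], [0.05, 0.60]]
(I − A)⁻¹ = adj(I−A) / det(I−A) ≈
  [   1.7188     0.6250]
  [   0.1563     1.8750]
Δx = (I − A)⁻¹ Δd with Δd having +100 in the Sector 2 component and 0 elsewhere.
So Δx_2 = L_22 · (+100), where L_22 = adj(I−A)_22 / det(I−A) = 0.60 / 0.3200.
Δx_2 = 0.60 × (+100) / 0.3200 = 60.00 / 0.3200 = 187.50.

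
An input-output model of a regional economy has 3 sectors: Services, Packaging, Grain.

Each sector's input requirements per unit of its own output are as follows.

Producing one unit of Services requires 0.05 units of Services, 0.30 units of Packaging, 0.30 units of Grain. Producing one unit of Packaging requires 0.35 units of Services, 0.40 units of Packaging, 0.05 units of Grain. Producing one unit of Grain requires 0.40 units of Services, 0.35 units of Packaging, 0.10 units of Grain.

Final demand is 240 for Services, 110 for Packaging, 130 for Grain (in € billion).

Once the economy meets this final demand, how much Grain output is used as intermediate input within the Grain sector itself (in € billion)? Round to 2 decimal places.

z_GG = 43.20

I − A =
  [   0.95    -0.35    -0.40]
  [  -0.30     0.60    -0.35]
  [  -0.30    -0.05     0.90]
Cofactors of I−A, C_ij = (−1)^(i+j)·(minor ij) (rows/columns in the sector order above):
  C_11 = (0.60)(0.90) − (-0.35)(-0.05) = 0.5225
  C_12 = −[(-0.30)(0.90) − (-0.35)(-0.30)] = 0.3750
  C_13 = (-0.30)(-0.05) − (0.60)(-0.30) = 0.1950
  C_21 = −[(-0.35)(0.90) − (-0.40)(-0.05)] = 0.3350
  C_22 = (0.95)(0.90) − (-0.40)(-0.30) = 0.7350
  C_23 = −[(0.95)(-0.05) − (-0.35)(-0.30)] = 0.1525
  C_31 = (-0.35)(-0.35) − (-0.40)(0.60) = 0.3625
  C_32 = −[(0.95)(-0.35) − (-0.40)(-0.30)] = 0.4525
  C_33 = (0.95)(0.60) − (-0.35)(-0.30) = 0.4650
det(I−A) = Σ_j (I−A)_1j·C_1j = (0.95)(0.5225) + (-0.35)(0.3750) + (-0.40)(0.1950) = 0.287125
adj(I−A) = Cᵀ =
  [ 0.5225   0.3350   0.3625]
  [ 0.3750   0.7350   0.4525]
  [ 0.1950   0.1525   0.4650]
(I − A)⁻¹ = adj(I−A) / det(I−A) ≈
  [   1.8198     1.1667     1.2625]
  [   1.3061     2.5599     1.5760]
  [   0.6791     0.5311     1.6195]
First solve x = (I − A)⁻¹ d = adj(I−A)·d / det(I−A); in particular x_G = (0.1950·240 + 0.1525·110 + 0.4650·130) / 0.287125 = 124.025 / 0.287125 ≈ 431.9547.
Intermediate flow from G to G: z_GG = a_GG · x_G = 0.10 × 124.025 / 0.287125 = 12.4025 / 0.287125 ≈ 43.20.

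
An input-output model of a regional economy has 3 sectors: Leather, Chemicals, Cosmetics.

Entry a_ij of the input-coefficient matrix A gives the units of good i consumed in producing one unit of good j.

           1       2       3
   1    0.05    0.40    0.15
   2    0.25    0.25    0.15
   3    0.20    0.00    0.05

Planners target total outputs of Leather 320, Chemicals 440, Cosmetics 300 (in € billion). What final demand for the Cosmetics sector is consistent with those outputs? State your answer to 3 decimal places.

I − A =
  [   0.95    -0.40    -0.15]
  [  -0.25     0.75    -0.15]
  [  -0.20     0.00     0.95]
d = (I − A) x:
  d_1 = (+0.95)·320 + (-0.40)·440 + (-0.15)·300 = 83.000
  d_2 = (-0.25)·320 + (+0.75)·440 + (-0.15)·300 = 205.000
  d_3 = (-0.20)·320 + (+0.00)·440 + (+0.95)·300 = 221.000

d_3 = 221.000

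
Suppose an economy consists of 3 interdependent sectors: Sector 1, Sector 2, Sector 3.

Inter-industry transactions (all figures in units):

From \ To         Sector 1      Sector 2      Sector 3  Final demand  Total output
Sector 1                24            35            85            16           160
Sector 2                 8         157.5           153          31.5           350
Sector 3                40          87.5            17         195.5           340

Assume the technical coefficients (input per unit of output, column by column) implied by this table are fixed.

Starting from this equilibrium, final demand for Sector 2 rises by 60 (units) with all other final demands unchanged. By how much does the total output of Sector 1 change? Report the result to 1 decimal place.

Technical coefficients a_ij = z_ij / X_j:
  a_11 = 24/160 = 0.15, a_21 = 8/160 = 0.05, a_31 = 40/160 = 0.25
  a_12 = 35/350 = 0.10, a_22 = 157.5/350 = 0.45, a_32 = 87.5/350 = 0.25
  a_13 = 85/340 = 0.25, a_23 = 153/340 = 0.45, a_33 = 17/340 = 0.05
I − A =
  [   0.85    -0.10    -0.25]
  [  -0.05     0.55    -0.45]
  [  -0.25    -0.25     0.95]
Cofactors of I−A, C_ij = (−1)^(i+j)·(minor ij) (rows/columns in the sector order above):
  C_11 = (0.55)(0.95) − (-0.45)(-0.25) = 0.4100
  C_12 = −[(-0.05)(0.95) − (-0.45)(-0.25)] = 0.1600
  C_13 = (-0.05)(-0.25) − (0.55)(-0.25) = 0.1500
  C_21 = −[(-0.10)(0.95) − (-0.25)(-0.25)] = 0.1575
  C_22 = (0.85)(0.95) − (-0.25)(-0.25) = 0.7450
  C_23 = −[(0.85)(-0.25) − (-0.10)(-0.25)] = 0.2375
  C_31 = (-0.10)(-0.45) − (-0.25)(0.55) = 0.1825
  C_32 = −[(0.85)(-0.45) − (-0.25)(-0.05)] = 0.3950
  C_33 = (0.85)(0.55) − (-0.10)(-0.05) = 0.4625
det(I−A) = Σ_j (I−A)_1j·C_1j = (0.85)(0.4100) + (-0.10)(0.1600) + (-0.25)(0.1500) = 0.2950
adj(I−A) = Cᵀ =
  [ 0.4100   0.1575   0.1825]
  [ 0.1600   0.7450   0.3950]
  [ 0.1500   0.2375   0.4625]
(I − A)⁻¹ = adj(I−A) / det(I−A) ≈
  [   1.3898     0.5339     0.6186]
  [   0.5424     2.5254     1.3390]
  [   0.5085     0.8051     1.5678]
Δx = (I − A)⁻¹ Δd with Δd having +60 in the Sector 2 component and 0 elsewhere.
So Δx_1 = L_12 · (+60), where L_12 = adj(I−A)_12 / det(I−A) = 0.1575 / 0.2950.
Δx_1 = 0.1575 × (+60) / 0.2950 = 9.45 / 0.2950 ≈ 32.0.

Δx_1 = 32.0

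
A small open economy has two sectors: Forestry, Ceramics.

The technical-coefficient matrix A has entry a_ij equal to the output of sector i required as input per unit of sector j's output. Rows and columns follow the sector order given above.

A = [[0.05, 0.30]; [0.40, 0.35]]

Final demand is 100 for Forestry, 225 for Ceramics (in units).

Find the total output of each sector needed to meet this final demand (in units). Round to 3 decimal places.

I − A =
  [   0.95    -0.30]
  [  -0.40     0.65]
det(I−A) = (0.95)(0.65) − (-0.30)(-0.40) = 0.4975
adj(I−A) = [[0.65, 0.30], [0.40, 0.95]]
(I − A)⁻¹ = adj(I−A) / det(I−A) ≈
  [   1.3065     0.6030]
  [   0.8040     1.9095]
x = (I − A)⁻¹ d = adj(I−A)·d / det(I−A), with det(I−A) = 0.4975:
  x_F = (0.65·100 + 0.30·225) / 0.4975 = 132.50 / 0.4975 ≈ 266.332
  x_C = (0.40·100 + 0.95·225) / 0.4975 = 253.75 / 0.4975 ≈ 510.050

x_F = 266.332, x_C = 510.050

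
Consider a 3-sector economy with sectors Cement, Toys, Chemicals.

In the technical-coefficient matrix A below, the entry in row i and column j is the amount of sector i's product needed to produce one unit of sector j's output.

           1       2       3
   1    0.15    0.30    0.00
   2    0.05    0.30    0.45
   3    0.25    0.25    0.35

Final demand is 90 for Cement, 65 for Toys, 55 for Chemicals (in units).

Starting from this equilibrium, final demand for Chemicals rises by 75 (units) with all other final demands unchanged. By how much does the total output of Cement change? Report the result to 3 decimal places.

Δx_1 = 40.888

I − A =
  [   0.85    -0.30     0.00]
  [  -0.05     0.70    -0.45]
  [  -0.25    -0.25     0.65]
Cofactors of I−A, C_ij = (−1)^(i+j)·(minor ij) (rows/columns in the sector order above):
  C_11 = (0.70)(0.65) − (-0.45)(-0.25) = 0.3425
  C_12 = −[(-0.05)(0.65) − (-0.45)(-0.25)] = 0.1450
  C_13 = (-0.05)(-0.25) − (0.70)(-0.25) = 0.1875
  C_21 = −[(-0.30)(0.65) − (0.00)(-0.25)] = 0.1950
  C_22 = (0.85)(0.65) − (0.00)(-0.25) = 0.5525
  C_23 = −[(0.85)(-0.25) − (-0.30)(-0.25)] = 0.2875
  C_31 = (-0.30)(-0.45) − (0.00)(0.70) = 0.1350
  C_32 = −[(0.85)(-0.45) − (0.00)(-0.05)] = 0.3825
  C_33 = (0.85)(0.70) − (-0.30)(-0.05) = 0.5800
det(I−A) = Σ_j (I−A)_1j·C_1j = (0.85)(0.3425) + (-0.30)(0.1450) + (0.00)(0.1875) = 0.247625
adj(I−A) = Cᵀ =
  [ 0.3425   0.1950   0.1350]
  [ 0.1450   0.5525   0.3825]
  [ 0.1875   0.2875   0.5800]
(I − A)⁻¹ = adj(I−A) / det(I−A) ≈
  [   1.3831     0.7875     0.5452]
  [   0.5856     2.2312     1.5447]
  [   0.7572     1.1610     2.3423]
Δx = (I − A)⁻¹ Δd with Δd having +75 in the Chemicals component and 0 elsewhere.
So Δx_1 = L_13 · (+75), where L_13 = adj(I−A)_13 / det(I−A) = 0.1350 / 0.247625.
Δx_1 = 0.1350 × (+75) / 0.247625 = 10.125 / 0.247625 ≈ 40.888.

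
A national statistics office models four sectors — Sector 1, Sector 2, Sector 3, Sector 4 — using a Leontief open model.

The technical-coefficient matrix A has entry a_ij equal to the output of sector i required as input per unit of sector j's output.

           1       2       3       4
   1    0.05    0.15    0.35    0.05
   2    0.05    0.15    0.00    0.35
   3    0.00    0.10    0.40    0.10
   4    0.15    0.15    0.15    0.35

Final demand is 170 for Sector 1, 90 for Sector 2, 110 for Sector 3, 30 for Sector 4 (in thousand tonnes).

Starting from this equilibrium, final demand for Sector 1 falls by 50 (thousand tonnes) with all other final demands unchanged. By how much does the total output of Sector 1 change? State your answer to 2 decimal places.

Δx_1 = -56.72

I − A =
  [   0.95    -0.15    -0.35    -0.05]
  [  -0.05     0.85     0.00    -0.35]
  [   0.00    -0.10     0.60    -0.10]
  [  -0.15    -0.15    -0.15     0.65]
Compute the cofactors C_ij = (−1)^(i+j)·(3×3 minor ij) of I−A; the adjugate is their transpose:
adj(I−A) = Cᵀ =
  [ 0.28200   0.08950   0.18925   0.09900]
  [ 0.05025   0.34650   0.08000   0.20275]
  [ 0.02200   0.07750   0.45550   0.11350]
  [ 0.08175   0.11850   0.16725   0.47825]
det(I−A) = Σ_j (I−A)_1j·C_1j = (0.95)(0.28200) + (-0.15)(0.05025) + (-0.35)(0.02200) + (-0.05)(0.08175) = 0.248575
(I − A)⁻¹ = adj(I−A) / det(I−A) ≈
  [   1.1345     0.3601     0.7613     0.3983]
  [   0.2022     1.3939     0.3218     0.8156]
  [   0.0885     0.3118     1.8324     0.4566]
  [   0.3289     0.4767     0.6728     1.9240]
Δx = (I − A)⁻¹ Δd with Δd having -50 in the Sector 1 component and 0 elsewhere.
So Δx_1 = L_11 · (-50), where L_11 = adj(I−A)_11 / det(I−A) = 0.28200 / 0.248575.
Δx_1 = 0.28200 × (-50) / 0.248575 = -14.10 / 0.248575 ≈ -56.72.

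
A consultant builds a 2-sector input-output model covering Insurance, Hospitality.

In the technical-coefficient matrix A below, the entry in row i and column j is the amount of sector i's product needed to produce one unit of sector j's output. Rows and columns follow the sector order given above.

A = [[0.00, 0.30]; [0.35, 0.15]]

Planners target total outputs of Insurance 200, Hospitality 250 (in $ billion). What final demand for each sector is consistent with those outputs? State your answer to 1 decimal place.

d_1 = 125.0, d_2 = 142.5

I − A =
  [   1.00    -0.30]
  [  -0.35     0.85]
d = (I − A) x:
  d_1 = (+1.00)·200 + (-0.30)·250 = 125.0
  d_2 = (-0.35)·200 + (+0.85)·250 = 142.5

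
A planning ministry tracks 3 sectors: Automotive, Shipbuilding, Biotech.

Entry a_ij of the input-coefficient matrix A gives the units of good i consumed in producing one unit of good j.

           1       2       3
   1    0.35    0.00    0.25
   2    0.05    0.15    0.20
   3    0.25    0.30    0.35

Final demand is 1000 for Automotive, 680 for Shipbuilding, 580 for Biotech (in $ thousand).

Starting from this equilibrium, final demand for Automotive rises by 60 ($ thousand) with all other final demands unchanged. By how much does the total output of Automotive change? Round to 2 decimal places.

I − A =
  [   0.65     0.00    -0.25]
  [  -0.05     0.85    -0.20]
  [  -0.25    -0.30     0.65]
Cofactors of I−A, C_ij = (−1)^(i+j)·(minor ij) (rows/columns in the sector order above):
  C_11 = (0.85)(0.65) − (-0.20)(-0.30) = 0.4925
  C_12 = −[(-0.05)(0.65) − (-0.20)(-0.25)] = 0.0825
  C_13 = (-0.05)(-0.30) − (0.85)(-0.25) = 0.2275
  C_21 = −[(0.00)(0.65) − (-0.25)(-0.30)] = 0.0750
  C_22 = (0.65)(0.65) − (-0.25)(-0.25) = 0.3600
  C_23 = −[(0.65)(-0.30) − (0.00)(-0.25)] = 0.1950
  C_31 = (0.00)(-0.20) − (-0.25)(0.85) = 0.2125
  C_32 = −[(0.65)(-0.20) − (-0.25)(-0.05)] = 0.1425
  C_33 = (0.65)(0.85) − (0.00)(-0.05) = 0.5525
det(I−A) = Σ_j (I−A)_1j·C_1j = (0.65)(0.4925) + (0.00)(0.0825) + (-0.25)(0.2275) = 0.26325
adj(I−A) = Cᵀ =
  [ 0.4925   0.0750   0.2125]
  [ 0.0825   0.3600   0.1425]
  [ 0.2275   0.1950   0.5525]
(I − A)⁻¹ = adj(I−A) / det(I−A) ≈
  [   1.8708     0.2849     0.8072]
  [   0.3134     1.3675     0.5413]
  [   0.8642     0.7407     2.0988]
Δx = (I − A)⁻¹ Δd with Δd having +60 in the Automotive component and 0 elsewhere.
So Δx_1 = L_11 · (+60), where L_11 = adj(I−A)_11 / det(I−A) = 0.4925 / 0.26325.
Δx_1 = 0.4925 × (+60) / 0.26325 = 29.55 / 0.26325 ≈ 112.25.

Δx_1 = 112.25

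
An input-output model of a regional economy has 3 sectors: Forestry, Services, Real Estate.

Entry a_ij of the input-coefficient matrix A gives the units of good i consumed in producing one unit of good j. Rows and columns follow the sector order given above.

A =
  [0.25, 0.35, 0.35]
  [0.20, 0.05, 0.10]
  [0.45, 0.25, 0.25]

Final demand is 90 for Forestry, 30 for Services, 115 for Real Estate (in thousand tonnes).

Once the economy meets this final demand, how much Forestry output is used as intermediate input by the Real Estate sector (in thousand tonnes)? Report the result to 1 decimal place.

I − A =
  [   0.75    -0.35    -0.35]
  [  -0.20     0.95    -0.10]
  [  -0.45    -0.25     0.75]
Cofactors of I−A, C_ij = (−1)^(i+j)·(minor ij) (rows/columns in the sector order above):
  C_11 = (0.95)(0.75) − (-0.10)(-0.25) = 0.6875
  C_12 = −[(-0.20)(0.75) − (-0.10)(-0.45)] = 0.1950
  C_13 = (-0.20)(-0.25) − (0.95)(-0.45) = 0.4775
  C_21 = −[(-0.35)(0.75) − (-0.35)(-0.25)] = 0.3500
  C_22 = (0.75)(0.75) − (-0.35)(-0.45) = 0.4050
  C_23 = −[(0.75)(-0.25) − (-0.35)(-0.45)] = 0.3450
  C_31 = (-0.35)(-0.10) − (-0.35)(0.95) = 0.3675
  C_32 = −[(0.75)(-0.10) − (-0.35)(-0.20)] = 0.1450
  C_33 = (0.75)(0.95) − (-0.35)(-0.20) = 0.6425
det(I−A) = Σ_j (I−A)_1j·C_1j = (0.75)(0.6875) + (-0.35)(0.1950) + (-0.35)(0.4775) = 0.28025
adj(I−A) = Cᵀ =
  [ 0.6875   0.3500   0.3675]
  [ 0.1950   0.4050   0.1450]
  [ 0.4775   0.3450   0.6425]
(I − A)⁻¹ = adj(I−A) / det(I−A) ≈
  [   2.4532     1.2489     1.3113]
  [   0.6958     1.4451     0.5174]
  [   1.7038     1.2310     2.2926]
First solve x = (I − A)⁻¹ d = adj(I−A)·d / det(I−A); in particular x_3 = (0.4775·90 + 0.3450·30 + 0.6425·115) / 0.28025 = 127.2125 / 0.28025 ≈ 453.925.
Intermediate flow from 1 to 3: z_13 = a_13 · x_3 = 0.35 × 127.2125 / 0.28025 = 44.524375 / 0.28025 ≈ 158.9.

z_13 = 158.9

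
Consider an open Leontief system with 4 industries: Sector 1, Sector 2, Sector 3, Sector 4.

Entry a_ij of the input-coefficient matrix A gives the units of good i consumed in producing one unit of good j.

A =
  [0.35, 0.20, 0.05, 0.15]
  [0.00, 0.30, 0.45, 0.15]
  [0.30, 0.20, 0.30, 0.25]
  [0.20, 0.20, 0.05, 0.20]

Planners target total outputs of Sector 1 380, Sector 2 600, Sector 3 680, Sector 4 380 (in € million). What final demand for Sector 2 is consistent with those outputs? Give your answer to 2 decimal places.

I − A =
  [   0.65    -0.20    -0.05    -0.15]
  [   0.00     0.70    -0.45    -0.15]
  [  -0.30    -0.20     0.70    -0.25]
  [  -0.20    -0.20    -0.05     0.80]
d = (I − A) x:
  d_1 = (+0.65)·380 + (-0.20)·600 + (-0.05)·680 + (-0.15)·380 = 36.00
  d_2 = (+0.00)·380 + (+0.70)·600 + (-0.45)·680 + (-0.15)·380 = 57.00
  d_3 = (-0.30)·380 + (-0.20)·600 + (+0.70)·680 + (-0.25)·380 = 147.00
  d_4 = (-0.20)·380 + (-0.20)·600 + (-0.05)·680 + (+0.80)·380 = 74.00

d_2 = 57.00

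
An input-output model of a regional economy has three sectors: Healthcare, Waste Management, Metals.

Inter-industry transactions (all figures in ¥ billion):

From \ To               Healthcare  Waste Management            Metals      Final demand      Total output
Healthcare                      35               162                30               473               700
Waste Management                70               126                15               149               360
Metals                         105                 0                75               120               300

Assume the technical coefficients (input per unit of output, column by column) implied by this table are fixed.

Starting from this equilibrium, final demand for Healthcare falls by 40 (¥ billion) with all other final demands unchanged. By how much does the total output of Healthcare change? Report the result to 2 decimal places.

Δx_H = -46.85

Technical coefficients a_ij = z_ij / X_j:
  a_HH = 35/700 = 0.05, a_WH = 70/700 = 0.10, a_MH = 105/700 = 0.15
  a_HW = 162/360 = 0.45, a_WW = 126/360 = 0.35, a_MW = 0/360 = 0.00
  a_HM = 30/300 = 0.10, a_WM = 15/300 = 0.05, a_MM = 75/300 = 0.25
I − A =
  [   0.95    -0.45    -0.10]
  [  -0.10     0.65    -0.05]
  [  -0.15     0.00     0.75]
Cofactors of I−A, C_ij = (−1)^(i+j)·(minor ij) (rows/columns in the sector order above):
  C_11 = (0.65)(0.75) − (-0.05)(0.00) = 0.4875
  C_12 = −[(-0.10)(0.75) − (-0.05)(-0.15)] = 0.0825
  C_13 = (-0.10)(0.00) − (0.65)(-0.15) = 0.0975
  C_21 = −[(-0.45)(0.75) − (-0.10)(0.00)] = 0.3375
  C_22 = (0.95)(0.75) − (-0.10)(-0.15) = 0.6975
  C_23 = −[(0.95)(0.00) − (-0.45)(-0.15)] = 0.0675
  C_31 = (-0.45)(-0.05) − (-0.10)(0.65) = 0.0875
  C_32 = −[(0.95)(-0.05) − (-0.10)(-0.10)] = 0.0575
  C_33 = (0.95)(0.65) − (-0.45)(-0.10) = 0.5725
det(I−A) = Σ_j (I−A)_1j·C_1j = (0.95)(0.4875) + (-0.45)(0.0825) + (-0.10)(0.0975) = 0.41625
adj(I−A) = Cᵀ =
  [ 0.4875   0.3375   0.0875]
  [ 0.0825   0.6975   0.0575]
  [ 0.0975   0.0675   0.5725]
(I − A)⁻¹ = adj(I−A) / det(I−A) ≈
  [   1.1712     0.8108     0.2102]
  [   0.1982     1.6757     0.1381]
  [   0.2342     0.1622     1.3754]
Δx = (I − A)⁻¹ Δd with Δd having -40 in the Healthcare component and 0 elsewhere.
So Δx_H = L_HH · (-40), where L_HH = adj(I−A)_HH / det(I−A) = 0.4875 / 0.41625.
Δx_H = 0.4875 × (-40) / 0.41625 = -19.50 / 0.41625 ≈ -46.85.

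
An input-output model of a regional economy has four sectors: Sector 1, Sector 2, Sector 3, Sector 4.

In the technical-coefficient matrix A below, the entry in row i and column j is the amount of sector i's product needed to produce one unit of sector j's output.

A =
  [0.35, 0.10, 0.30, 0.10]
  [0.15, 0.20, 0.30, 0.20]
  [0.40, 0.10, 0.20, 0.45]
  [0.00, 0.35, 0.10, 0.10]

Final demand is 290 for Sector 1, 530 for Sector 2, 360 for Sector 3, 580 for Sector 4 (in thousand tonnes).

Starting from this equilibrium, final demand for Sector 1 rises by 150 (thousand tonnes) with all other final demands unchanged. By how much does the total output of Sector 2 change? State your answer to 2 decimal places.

I − A =
  [   0.65    -0.10    -0.30    -0.10]
  [  -0.15     0.80    -0.30    -0.20]
  [  -0.40    -0.10     0.80    -0.45]
  [   0.00    -0.35    -0.10     0.90]
Compute the cofactors C_ij = (−1)^(i+j)·(3×3 minor ij) of I−A; the adjugate is their transpose:
adj(I−A) = Cᵀ =
  [ 0.407750   0.170750   0.242500   0.204500]
  [ 0.217250   0.326750   0.230500   0.212000]
  [ 0.297125   0.210875   0.403750   0.281750]
  [ 0.117500   0.150500   0.134500   0.272000]
det(I−A) = Σ_j (I−A)_1j·C_1j = (0.65)(0.407750) + (-0.10)(0.217250) + (-0.30)(0.297125) + (-0.10)(0.117500) = 0.142425
(I − A)⁻¹ = adj(I−A) / det(I−A) ≈
  [   2.8629     1.1989     1.7027     1.4358]
  [   1.5254     2.2942     1.6184     1.4885]
  [   2.0862     1.4806     2.8348     1.9782]
  [   0.8250     1.0567     0.9444     1.9098]
Δx = (I − A)⁻¹ Δd with Δd having +150 in the Sector 1 component and 0 elsewhere.
So Δx_2 = L_21 · (+150), where L_21 = adj(I−A)_21 / det(I−A) = 0.217250 / 0.142425.
Δx_2 = 0.217250 × (+150) / 0.142425 = 32.5875 / 0.142425 ≈ 228.80.

Δx_2 = 228.80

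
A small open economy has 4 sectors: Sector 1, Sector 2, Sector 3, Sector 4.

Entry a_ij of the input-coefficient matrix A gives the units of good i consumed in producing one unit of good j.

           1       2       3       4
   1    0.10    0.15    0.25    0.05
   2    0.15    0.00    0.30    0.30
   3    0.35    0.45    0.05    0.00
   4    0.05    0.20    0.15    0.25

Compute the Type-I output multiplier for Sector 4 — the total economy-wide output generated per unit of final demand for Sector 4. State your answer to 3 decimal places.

I − A =
  [   0.90    -0.15    -0.25    -0.05]
  [  -0.15     1.00    -0.30    -0.30]
  [  -0.35    -0.45     0.95     0.00]
  [  -0.05    -0.20    -0.15     0.75]
Compute the cofactors C_ij = (−1)^(i+j)·(3×3 minor ij) of I−A; the adjugate is their transpose:
adj(I−A) = Cᵀ =
  [ 0.534000   0.204125   0.223500   0.117250]
  [ 0.215625   0.570625   0.275250   0.242625]
  [ 0.298875   0.345500   0.597875   0.158125]
  [ 0.152875   0.234875   0.207875   0.592000]
det(I−A) = Σ_j (I−A)_1j·C_1j = (0.90)(0.534000) + (-0.15)(0.215625) + (-0.25)(0.298875) + (-0.05)(0.152875) = 0.36589375
(I − A)⁻¹ = adj(I−A) / det(I−A) ≈
  [   1.4594     0.5579     0.6108     0.3204]
  [   0.5893     1.5595     0.7523     0.6631]
  [   0.8168     0.9443     1.6340     0.4322]
  [   0.4178     0.6419     0.5681     1.6180]
The output multiplier for sector j is the column-j sum of the Leontief inverse (I − A)⁻¹ = adj(I−A) / det(I−A).
Column 4 of adj(I−A): (0.117250, 0.242625, 0.158125, 0.592000); det(I−A) = 0.36589375.
m_4 = (0.117250 + 0.242625 + 0.158125 + 0.592000) / 0.36589375 = 1.11 / 0.36589375 ≈ 3.034.

m_4 = 3.034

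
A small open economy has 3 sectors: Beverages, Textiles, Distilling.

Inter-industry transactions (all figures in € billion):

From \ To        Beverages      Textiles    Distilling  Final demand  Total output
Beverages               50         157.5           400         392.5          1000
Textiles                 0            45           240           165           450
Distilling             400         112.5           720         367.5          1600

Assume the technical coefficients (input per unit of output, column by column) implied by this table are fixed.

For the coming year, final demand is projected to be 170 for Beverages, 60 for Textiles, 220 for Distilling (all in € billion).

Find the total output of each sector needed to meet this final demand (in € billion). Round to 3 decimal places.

x_1 = 476.246, x_2 = 206.721, x_3 = 840.324

Technical coefficients a_ij = z_ij / X_j:
  a_11 = 50/1000 = 0.05, a_21 = 0/1000 = 0.00, a_31 = 400/1000 = 0.40
  a_12 = 157.5/450 = 0.35, a_22 = 45/450 = 0.10, a_32 = 112.5/450 = 0.25
  a_13 = 400/1600 = 0.25, a_23 = 240/1600 = 0.15, a_33 = 720/1600 = 0.45
I − A =
  [   0.95    -0.35    -0.25]
  [   0.00     0.90    -0.15]
  [  -0.40    -0.25     0.55]
Cofactors of I−A, C_ij = (−1)^(i+j)·(minor ij) (rows/columns in the sector order above):
  C_11 = (0.90)(0.55) − (-0.15)(-0.25) = 0.4575
  C_12 = −[(0.00)(0.55) − (-0.15)(-0.40)] = 0.0600
  C_13 = (0.00)(-0.25) − (0.90)(-0.40) = 0.3600
  C_21 = −[(-0.35)(0.55) − (-0.25)(-0.25)] = 0.2550
  C_22 = (0.95)(0.55) − (-0.25)(-0.40) = 0.4225
  C_23 = −[(0.95)(-0.25) − (-0.35)(-0.40)] = 0.3775
  C_31 = (-0.35)(-0.15) − (-0.25)(0.90) = 0.2775
  C_32 = −[(0.95)(-0.15) − (-0.25)(0.00)] = 0.1425
  C_33 = (0.95)(0.90) − (-0.35)(0.00) = 0.8550
det(I−A) = Σ_j (I−A)_1j·C_1j = (0.95)(0.4575) + (-0.35)(0.0600) + (-0.25)(0.3600) = 0.323625
adj(I−A) = Cᵀ =
  [ 0.4575   0.2550   0.2775]
  [ 0.0600   0.4225   0.1425]
  [ 0.3600   0.3775   0.8550]
(I − A)⁻¹ = adj(I−A) / det(I−A) ≈
  [   1.4137     0.7879     0.8575]
  [   0.1854     1.3055     0.4403]
  [   1.1124     1.1665     2.6419]
x = (I − A)⁻¹ d = adj(I−A)·d / det(I−A), with det(I−A) = 0.323625:
  x_1 = (0.4575·170 + 0.2550·60 + 0.2775·220) / 0.323625 = 154.125 / 0.323625 ≈ 476.246
  x_2 = (0.0600·170 + 0.4225·60 + 0.1425·220) / 0.323625 = 66.90 / 0.323625 ≈ 206.721
  x_3 = (0.3600·170 + 0.3775·60 + 0.8550·220) / 0.323625 = 271.95 / 0.323625 ≈ 840.324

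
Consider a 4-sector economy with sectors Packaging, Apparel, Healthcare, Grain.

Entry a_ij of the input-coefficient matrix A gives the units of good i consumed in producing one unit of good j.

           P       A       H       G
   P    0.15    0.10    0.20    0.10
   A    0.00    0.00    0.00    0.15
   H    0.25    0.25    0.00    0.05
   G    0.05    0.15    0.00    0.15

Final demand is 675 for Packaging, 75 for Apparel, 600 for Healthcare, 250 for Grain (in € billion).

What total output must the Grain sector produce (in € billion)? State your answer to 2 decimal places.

x_G = 380.41

I − A =
  [   0.85    -0.10    -0.20    -0.10]
  [   0.00     1.00     0.00    -0.15]
  [  -0.25    -0.25     1.00    -0.05]
  [  -0.05    -0.15     0.00     0.85]
Compute the cofactors C_ij = (−1)^(i+j)·(3×3 minor ij) of I−A; the adjugate is their transpose:
adj(I−A) = Cᵀ =
  [ 0.827500   0.144000   0.165500   0.132500]
  [ 0.007500   0.674500   0.001500   0.120000]
  [ 0.211250   0.211000   0.697625   0.103125]
  [ 0.050000   0.127500   0.010000   0.800000]
det(I−A) = Σ_j (I−A)_1j·C_1j = (0.85)(0.827500) + (-0.10)(0.007500) + (-0.20)(0.211250) + (-0.10)(0.050000) = 0.655375
(I − A)⁻¹ = adj(I−A) / det(I−A) ≈
  [   1.2626     0.2197     0.2525     0.2022]
  [   0.0114     1.0292     0.0023     0.1831]
  [   0.3223     0.3220     1.0645     0.1574]
  [   0.0763     0.1945     0.0153     1.2207]
x = (I − A)⁻¹ d = adj(I−A)·d / det(I−A), with det(I−A) = 0.655375:
  x_P = (0.827500·675 + 0.144000·75 + 0.165500·600 + 0.132500·250) / 0.655375 = 701.7875 / 0.655375 ≈ 1070.82
  x_A = (0.007500·675 + 0.674500·75 + 0.001500·600 + 0.120000·250) / 0.655375 = 86.55 / 0.655375 ≈ 132.06
  x_H = (0.211250·675 + 0.211000·75 + 0.697625·600 + 0.103125·250) / 0.655375 = 602.775 / 0.655375 ≈ 919.74
  x_G = (0.050000·675 + 0.127500·75 + 0.010000·600 + 0.800000·250) / 0.655375 = 249.3125 / 0.655375 ≈ 380.41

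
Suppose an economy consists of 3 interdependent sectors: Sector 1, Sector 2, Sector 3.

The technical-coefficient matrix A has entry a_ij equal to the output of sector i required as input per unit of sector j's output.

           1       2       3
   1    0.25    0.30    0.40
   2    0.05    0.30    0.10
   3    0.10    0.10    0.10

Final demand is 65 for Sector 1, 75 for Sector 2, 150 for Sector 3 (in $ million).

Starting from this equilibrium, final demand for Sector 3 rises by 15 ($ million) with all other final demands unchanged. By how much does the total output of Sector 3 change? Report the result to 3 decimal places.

I − A =
  [   0.75    -0.30    -0.40]
  [  -0.05     0.70    -0.10]
  [  -0.10    -0.10     0.90]
Cofactors of I−A, C_ij = (−1)^(i+j)·(minor ij) (rows/columns in the sector order above):
  C_11 = (0.70)(0.90) − (-0.10)(-0.10) = 0.6200
  C_12 = −[(-0.05)(0.90) − (-0.10)(-0.10)] = 0.0550
  C_13 = (-0.05)(-0.10) − (0.70)(-0.10) = 0.0750
  C_21 = −[(-0.30)(0.90) − (-0.40)(-0.10)] = 0.3100
  C_22 = (0.75)(0.90) − (-0.40)(-0.10) = 0.6350
  C_23 = −[(0.75)(-0.10) − (-0.30)(-0.10)] = 0.1050
  C_31 = (-0.30)(-0.10) − (-0.40)(0.70) = 0.3100
  C_32 = −[(0.75)(-0.10) − (-0.40)(-0.05)] = 0.0950
  C_33 = (0.75)(0.70) − (-0.30)(-0.05) = 0.5100
det(I−A) = Σ_j (I−A)_1j·C_1j = (0.75)(0.6200) + (-0.30)(0.0550) + (-0.40)(0.0750) = 0.4185
adj(I−A) = Cᵀ =
  [ 0.6200   0.3100   0.3100]
  [ 0.0550   0.6350   0.0950]
  [ 0.0750   0.1050   0.5100]
(I − A)⁻¹ = adj(I−A) / det(I−A) ≈
  [   1.4815     0.7407     0.7407]
  [   0.1314     1.5173     0.2270]
  [   0.1792     0.2509     1.2186]
Δx = (I − A)⁻¹ Δd with Δd having +15 in the Sector 3 component and 0 elsewhere.
So Δx_3 = L_33 · (+15), where L_33 = adj(I−A)_33 / det(I−A) = 0.5100 / 0.4185.
Δx_3 = 0.5100 × (+15) / 0.4185 = 7.65 / 0.4185 ≈ 18.280.

Δx_3 = 18.280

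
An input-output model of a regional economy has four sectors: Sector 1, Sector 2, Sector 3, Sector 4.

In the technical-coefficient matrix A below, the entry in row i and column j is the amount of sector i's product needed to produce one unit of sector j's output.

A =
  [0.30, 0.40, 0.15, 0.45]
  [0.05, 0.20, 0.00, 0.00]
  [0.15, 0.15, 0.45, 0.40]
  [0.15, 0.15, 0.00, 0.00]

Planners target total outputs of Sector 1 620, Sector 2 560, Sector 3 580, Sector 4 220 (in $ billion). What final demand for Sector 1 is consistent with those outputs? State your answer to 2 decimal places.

d_1 = 24.00

I − A =
  [   0.70    -0.40    -0.15    -0.45]
  [  -0.05     0.80     0.00     0.00]
  [  -0.15    -0.15     0.55    -0.40]
  [  -0.15    -0.15     0.00     1.00]
d = (I − A) x:
  d_1 = (+0.70)·620 + (-0.40)·560 + (-0.15)·580 + (-0.45)·220 = 24.00
  d_2 = (-0.05)·620 + (+0.80)·560 + (+0.00)·580 + (+0.00)·220 = 417.00
  d_3 = (-0.15)·620 + (-0.15)·560 + (+0.55)·580 + (-0.40)·220 = 54.00
  d_4 = (-0.15)·620 + (-0.15)·560 + (+0.00)·580 + (+1.00)·220 = 43.00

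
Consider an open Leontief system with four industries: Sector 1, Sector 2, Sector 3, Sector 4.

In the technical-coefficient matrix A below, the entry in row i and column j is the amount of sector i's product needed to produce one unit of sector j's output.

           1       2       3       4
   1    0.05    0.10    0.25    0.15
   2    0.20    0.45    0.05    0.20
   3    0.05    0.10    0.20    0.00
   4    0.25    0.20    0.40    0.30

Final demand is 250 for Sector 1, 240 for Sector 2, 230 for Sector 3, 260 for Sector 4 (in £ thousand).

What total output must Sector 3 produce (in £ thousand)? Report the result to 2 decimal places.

I − A =
  [   0.95    -0.10    -0.25    -0.15]
  [  -0.20     0.55    -0.05    -0.20]
  [  -0.05    -0.10     0.80     0.00]
  [  -0.25    -0.20    -0.40     0.70]
Compute the cofactors C_ij = (−1)^(i+j)·(3×3 minor ij) of I−A; the adjugate is their transpose:
adj(I−A) = Cᵀ =
  [ 0.264500   0.103500   0.132250   0.086250]
  [ 0.157750   0.490250   0.166875   0.173875]
  [ 0.036250   0.067750   0.282125   0.027125]
  [ 0.160250   0.215750   0.256125   0.385125]
det(I−A) = Σ_j (I−A)_1j·C_1j = (0.95)(0.264500) + (-0.10)(0.157750) + (-0.25)(0.036250) + (-0.15)(0.160250) = 0.2024
(I − A)⁻¹ = adj(I−A) / det(I−A) ≈
  [   1.3068     0.5114     0.6534     0.4261]
  [   0.7794     2.4222     0.8245     0.8591]
  [   0.1791     0.3347     1.3939     0.1340]
  [   0.7917     1.0660     1.2654     1.9028]
x = (I − A)⁻¹ d = adj(I−A)·d / det(I−A), with det(I−A) = 0.2024:
  x_1 = (0.264500·250 + 0.103500·240 + 0.132250·230 + 0.086250·260) / 0.2024 = 143.8075 / 0.2024 ≈ 710.51
  x_2 = (0.157750·250 + 0.490250·240 + 0.166875·230 + 0.173875·260) / 0.2024 = 240.68625 / 0.2024 ≈ 1189.16
  x_3 = (0.036250·250 + 0.067750·240 + 0.282125·230 + 0.027125·260) / 0.2024 = 97.26375 / 0.2024 ≈ 480.55
  x_4 = (0.160250·250 + 0.215750·240 + 0.256125·230 + 0.385125·260) / 0.2024 = 250.88375 / 0.2024 ≈ 1239.54

x_3 = 480.55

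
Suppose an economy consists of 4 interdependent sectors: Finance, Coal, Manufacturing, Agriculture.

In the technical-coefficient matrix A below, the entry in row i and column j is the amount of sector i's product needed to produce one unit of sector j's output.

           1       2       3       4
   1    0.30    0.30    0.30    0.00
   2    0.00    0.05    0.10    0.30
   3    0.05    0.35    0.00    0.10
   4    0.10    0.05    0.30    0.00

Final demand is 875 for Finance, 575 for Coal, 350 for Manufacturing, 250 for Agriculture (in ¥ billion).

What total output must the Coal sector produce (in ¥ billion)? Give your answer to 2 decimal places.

x_2 = 933.14

I − A =
  [   0.70    -0.30    -0.30     0.00]
  [   0.00     0.95    -0.10    -0.30]
  [  -0.05    -0.35     1.00    -0.10]
  [  -0.10    -0.05    -0.30     1.00]
Compute the cofactors C_ij = (−1)^(i+j)·(3×3 minor ij) of I−A; the adjugate is their transpose:
adj(I−A) = Cᵀ =
  [ 0.83950   0.39750   0.33750   0.15300]
  [ 0.04050   0.66100   0.14200   0.21250]
  [ 0.06675   0.26650   0.64550   0.14450]
  [ 0.10600   0.15275   0.23450   0.62475]
det(I−A) = Σ_j (I−A)_1j·C_1j = (0.70)(0.83950) + (-0.30)(0.04050) + (-0.30)(0.06675) + (0.00)(0.10600) = 0.555475
(I − A)⁻¹ = adj(I−A) / det(I−A) ≈
  [   1.5113     0.7156     0.6076     0.2754]
  [   0.0729     1.1900     0.2556     0.3826]
  [   0.1202     0.4798     1.1621     0.2601]
  [   0.1908     0.2750     0.4222     1.1247]
x = (I − A)⁻¹ d = adj(I−A)·d / det(I−A), with det(I−A) = 0.555475:
  x_1 = (0.83950·875 + 0.39750·575 + 0.33750·350 + 0.15300·250) / 0.555475 = 1119.50 / 0.555475 ≈ 2015.39
  x_2 = (0.04050·875 + 0.66100·575 + 0.14200·350 + 0.21250·250) / 0.555475 = 518.3375 / 0.555475 ≈ 933.14
  x_3 = (0.06675·875 + 0.26650·575 + 0.64550·350 + 0.14450·250) / 0.555475 = 473.69375 / 0.555475 ≈ 852.77
  x_4 = (0.10600·875 + 0.15275·575 + 0.23450·350 + 0.62475·250) / 0.555475 = 418.84375 / 0.555475 ≈ 754.03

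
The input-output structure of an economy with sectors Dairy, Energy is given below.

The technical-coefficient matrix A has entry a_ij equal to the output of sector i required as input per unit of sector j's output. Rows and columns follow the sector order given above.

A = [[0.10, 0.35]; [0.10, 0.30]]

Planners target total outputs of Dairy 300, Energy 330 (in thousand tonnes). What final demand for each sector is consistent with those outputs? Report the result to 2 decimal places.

d_1 = 154.50, d_2 = 201.00

I − A =
  [   0.90    -0.35]
  [  -0.10     0.70]
d = (I − A) x:
  d_1 = (+0.90)·300 + (-0.35)·330 = 154.50
  d_2 = (-0.10)·300 + (+0.70)·330 = 201.00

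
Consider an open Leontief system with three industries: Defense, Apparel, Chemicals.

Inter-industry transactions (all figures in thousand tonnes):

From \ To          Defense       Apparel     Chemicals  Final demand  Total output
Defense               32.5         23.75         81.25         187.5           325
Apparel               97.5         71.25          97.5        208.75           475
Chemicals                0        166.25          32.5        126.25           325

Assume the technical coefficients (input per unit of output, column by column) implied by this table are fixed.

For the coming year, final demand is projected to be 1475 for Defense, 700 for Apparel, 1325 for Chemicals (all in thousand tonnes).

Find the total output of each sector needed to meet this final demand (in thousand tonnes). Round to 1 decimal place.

x_1 = 2467.6, x_2 = 2566.3, x_3 = 2470.2

Technical coefficients a_ij = z_ij / X_j:
  a_11 = 32.5/325 = 0.10, a_21 = 97.5/325 = 0.30, a_31 = 0/325 = 0.00
  a_12 = 23.75/475 = 0.05, a_22 = 71.25/475 = 0.15, a_32 = 166.25/475 = 0.35
  a_13 = 81.25/325 = 0.25, a_23 = 97.5/325 = 0.30, a_33 = 32.5/325 = 0.10
I − A =
  [   0.90    -0.05    -0.25]
  [  -0.30     0.85    -0.30]
  [   0.00    -0.35     0.90]
Cofactors of I−A, C_ij = (−1)^(i+j)·(minor ij) (rows/columns in the sector order above):
  C_11 = (0.85)(0.90) − (-0.30)(-0.35) = 0.6600
  C_12 = −[(-0.30)(0.90) − (-0.30)(0.00)] = 0.2700
  C_13 = (-0.30)(-0.35) − (0.85)(0.00) = 0.1050
  C_21 = −[(-0.05)(0.90) − (-0.25)(-0.35)] = 0.1325
  C_22 = (0.90)(0.90) − (-0.25)(0.00) = 0.8100
  C_23 = −[(0.90)(-0.35) − (-0.05)(0.00)] = 0.3150
  C_31 = (-0.05)(-0.30) − (-0.25)(0.85) = 0.2275
  C_32 = −[(0.90)(-0.30) − (-0.25)(-0.30)] = 0.3450
  C_33 = (0.90)(0.85) − (-0.05)(-0.30) = 0.7500
det(I−A) = Σ_j (I−A)_1j·C_1j = (0.90)(0.6600) + (-0.05)(0.2700) + (-0.25)(0.1050) = 0.55425
adj(I−A) = Cᵀ =
  [ 0.6600   0.1325   0.2275]
  [ 0.2700   0.8100   0.3450]
  [ 0.1050   0.3150   0.7500]
(I − A)⁻¹ = adj(I−A) / det(I−A) ≈
  [   1.1908     0.2391     0.4105]
  [   0.4871     1.4614     0.6225]
  [   0.1894     0.5683     1.3532]
x = (I − A)⁻¹ d = adj(I−A)·d / det(I−A), with det(I−A) = 0.55425:
  x_1 = (0.6600·1475 + 0.1325·700 + 0.2275·1325) / 0.55425 = 1367.6875 / 0.55425 ≈ 2467.6
  x_2 = (0.2700·1475 + 0.8100·700 + 0.3450·1325) / 0.55425 = 1422.375 / 0.55425 ≈ 2566.3
  x_3 = (0.1050·1475 + 0.3150·700 + 0.7500·1325) / 0.55425 = 1369.125 / 0.55425 ≈ 2470.2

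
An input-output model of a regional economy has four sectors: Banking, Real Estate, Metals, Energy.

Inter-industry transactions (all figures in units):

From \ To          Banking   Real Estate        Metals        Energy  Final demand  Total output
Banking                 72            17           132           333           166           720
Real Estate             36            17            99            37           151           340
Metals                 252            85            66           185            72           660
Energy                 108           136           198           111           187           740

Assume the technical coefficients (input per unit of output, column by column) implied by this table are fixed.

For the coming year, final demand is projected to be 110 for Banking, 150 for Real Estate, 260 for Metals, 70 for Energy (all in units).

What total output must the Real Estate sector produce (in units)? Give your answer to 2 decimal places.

Technical coefficients a_ij = z_ij / X_j:
  a_BB = 72/720 = 0.10, a_RB = 36/720 = 0.05, a_MB = 252/720 = 0.35, a_EB = 108/720 = 0.15
  a_BR = 17/340 = 0.05, a_RR = 17/340 = 0.05, a_MR = 85/340 = 0.25, a_ER = 136/340 = 0.40
  a_BM = 132/660 = 0.20, a_RM = 99/660 = 0.15, a_MM = 66/660 = 0.10, a_EM = 198/660 = 0.30
  a_BE = 333/740 = 0.45, a_RE = 37/740 = 0.05, a_ME = 185/740 = 0.25, a_EE = 111/740 = 0.15
I − A =
  [   0.90    -0.05    -0.20    -0.45]
  [  -0.05     0.95    -0.15    -0.05]
  [  -0.35    -0.25     0.90    -0.25]
  [  -0.15    -0.40    -0.30     0.85]
Compute the cofactors C_ij = (−1)^(i+j)·(3×3 minor ij) of I−A; the adjugate is their transpose:
adj(I−A) = Cᵀ =
  [ 0.586875   0.292750   0.319875   0.422000]
  [ 0.096750   0.446000   0.134875   0.117125]
  [ 0.328750   0.344125   0.633125   0.380500]
  [ 0.265125   0.383000   0.343375   0.661875]
det(I−A) = Σ_j (I−A)_1j·C_1j = (0.90)(0.586875) + (-0.05)(0.096750) + (-0.20)(0.328750) + (-0.45)(0.265125) = 0.33829375
(I − A)⁻¹ = adj(I−A) / det(I−A) ≈
  [   1.7348     0.8654     0.9456     1.2474]
  [   0.2860     1.3184     0.3987     0.3462]
  [   0.9718     1.0172     1.8715     1.1248]
  [   0.7837     1.1322     1.0150     1.9565]
x = (I − A)⁻¹ d = adj(I−A)·d / det(I−A), with det(I−A) = 0.33829375:
  x_B = (0.586875·110 + 0.292750·150 + 0.319875·260 + 0.422000·70) / 0.33829375 = 221.17625 / 0.33829375 ≈ 653.80
  x_R = (0.096750·110 + 0.446000·150 + 0.134875·260 + 0.117125·70) / 0.33829375 = 120.80875 / 0.33829375 ≈ 357.11
  x_M = (0.328750·110 + 0.344125·150 + 0.633125·260 + 0.380500·70) / 0.33829375 = 279.02875 / 0.33829375 ≈ 824.81
  x_E = (0.265125·110 + 0.383000·150 + 0.343375·260 + 0.661875·70) / 0.33829375 = 222.2225 / 0.33829375 ≈ 656.89

x_R = 357.11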